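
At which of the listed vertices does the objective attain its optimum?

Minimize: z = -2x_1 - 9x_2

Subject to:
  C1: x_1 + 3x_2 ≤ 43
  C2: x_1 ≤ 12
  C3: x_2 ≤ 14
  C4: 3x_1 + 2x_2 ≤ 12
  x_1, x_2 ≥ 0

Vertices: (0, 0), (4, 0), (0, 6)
(0, 6) with z = -54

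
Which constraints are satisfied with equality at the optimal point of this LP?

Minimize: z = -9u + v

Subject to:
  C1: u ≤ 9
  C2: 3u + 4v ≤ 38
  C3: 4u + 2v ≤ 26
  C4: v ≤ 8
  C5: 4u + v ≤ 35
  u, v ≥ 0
Optimal: u = 6.5, v = 0
Slack at optimum:
  C1: slack = 2.5
  C2: slack = 18.5
  C3: slack = 0 (binding)
  C4: slack = 8
  C5: slack = 9
  u ≥ 0: u = 6.5
  v ≥ 0: v = 0 (binding)
Binding constraints: C3, v ≥ 0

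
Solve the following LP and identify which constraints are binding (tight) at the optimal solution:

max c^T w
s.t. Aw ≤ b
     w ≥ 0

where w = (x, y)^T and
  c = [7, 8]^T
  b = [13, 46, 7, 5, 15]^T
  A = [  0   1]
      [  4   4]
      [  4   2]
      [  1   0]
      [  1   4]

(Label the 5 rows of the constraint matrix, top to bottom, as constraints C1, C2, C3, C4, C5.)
Optimal: x = 0, y = 3.5
Binding: C3, x ≥ 0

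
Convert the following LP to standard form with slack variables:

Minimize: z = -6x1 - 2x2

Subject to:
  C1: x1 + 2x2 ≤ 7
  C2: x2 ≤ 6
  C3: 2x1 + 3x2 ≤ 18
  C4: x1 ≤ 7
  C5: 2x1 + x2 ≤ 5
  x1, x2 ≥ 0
min z = -6x1 - 2x2

s.t.
  x1 + 2x2 + s1 = 7
  x2 + s2 = 6
  2x1 + 3x2 + s3 = 18
  x1 + s4 = 7
  2x1 + x2 + s5 = 5
  x1, x2, s1, s2, s3, s4, s5 ≥ 0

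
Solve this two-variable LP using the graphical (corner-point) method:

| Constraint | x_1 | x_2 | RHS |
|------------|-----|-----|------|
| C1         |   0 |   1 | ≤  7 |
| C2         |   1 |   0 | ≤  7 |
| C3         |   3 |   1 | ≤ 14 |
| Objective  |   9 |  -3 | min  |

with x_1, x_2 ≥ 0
Each vertex is the intersection of two constraint boundaries that also satisfies all remaining constraints:
  x_1 = 0 and x_2 = 0 → (0, 0)
  3x_1 + x_2 = 14 and x_2 = 0 → (4.667, 0)
  x_2 = 7 and 3x_1 + x_2 = 14 → (2.333, 7)
  x_2 = 7 and x_1 = 0 → (0, 7)

Evaluating z = 9x_1 - 3x_2 at each vertex:
  (0, 0): z = 0
  (4.667, 0): z = 42
  (2.333, 7): z = -3e-06
  (0, 7): z = -21

The minimum is at (0, 7) with z = -21.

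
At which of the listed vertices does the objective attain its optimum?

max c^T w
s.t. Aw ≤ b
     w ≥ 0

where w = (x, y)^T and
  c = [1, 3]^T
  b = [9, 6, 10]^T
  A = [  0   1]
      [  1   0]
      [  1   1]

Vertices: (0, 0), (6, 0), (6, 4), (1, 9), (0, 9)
Evaluating z = x + 3y at each vertex:
  (0, 0): z = 0
  (6, 0): z = 6
  (6, 4): z = 18
  (1, 9): z = 28
  (0, 9): z = 27

The largest value is z = 28, attained at (1, 9).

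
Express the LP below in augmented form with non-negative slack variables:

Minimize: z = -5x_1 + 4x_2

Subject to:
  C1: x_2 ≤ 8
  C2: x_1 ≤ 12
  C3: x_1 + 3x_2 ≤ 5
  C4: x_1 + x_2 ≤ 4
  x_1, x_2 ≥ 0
min z = -5x_1 + 4x_2

s.t.
  x_2 + s1 = 8
  x_1 + s2 = 12
  x_1 + 3x_2 + s3 = 5
  x_1 + x_2 + s4 = 4
  x_1, x_2, s1, s2, s3, s4 ≥ 0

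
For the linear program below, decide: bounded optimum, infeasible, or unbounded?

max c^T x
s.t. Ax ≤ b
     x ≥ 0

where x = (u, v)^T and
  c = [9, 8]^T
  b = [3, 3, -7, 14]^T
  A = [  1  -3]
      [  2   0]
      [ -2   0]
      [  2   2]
One constraint requires 2u ≤ 3, while the constraint -2u ≤ -7 is equivalent to 2u ≥ 7. Together they would need 7 ≤ 2u ≤ 3, which is impossible since 7 > 3. No point satisfies all constraints.

Infeasible — the constraint set is empty.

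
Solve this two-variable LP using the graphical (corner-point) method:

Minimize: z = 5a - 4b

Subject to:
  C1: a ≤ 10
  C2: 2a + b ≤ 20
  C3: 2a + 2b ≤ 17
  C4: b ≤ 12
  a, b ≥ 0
a = 0, b = 8.5, z = -34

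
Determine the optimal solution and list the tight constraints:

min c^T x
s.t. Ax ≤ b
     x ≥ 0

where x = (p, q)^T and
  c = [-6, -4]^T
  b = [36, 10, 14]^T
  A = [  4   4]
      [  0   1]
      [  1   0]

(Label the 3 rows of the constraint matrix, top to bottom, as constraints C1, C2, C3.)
Optimal: p = 9, q = 0
Binding: C1, q ≥ 0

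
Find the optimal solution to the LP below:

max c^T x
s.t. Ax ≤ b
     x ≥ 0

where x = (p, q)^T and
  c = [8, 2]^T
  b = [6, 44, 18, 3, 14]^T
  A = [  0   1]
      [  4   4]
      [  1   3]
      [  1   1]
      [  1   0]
Each vertex is the intersection of two constraint boundaries that also satisfies all remaining constraints:
  p = 0 and q = 0 → (0, 0)
  p + q = 3 and q = 0 → (3, 0)
  p + q = 3 and p = 0 → (0, 3)

Evaluating z = 8p + 2q at each vertex:
  (0, 0): z = 0
  (3, 0): z = 24
  (0, 3): z = 6

The maximum is at (3, 0) with z = 24.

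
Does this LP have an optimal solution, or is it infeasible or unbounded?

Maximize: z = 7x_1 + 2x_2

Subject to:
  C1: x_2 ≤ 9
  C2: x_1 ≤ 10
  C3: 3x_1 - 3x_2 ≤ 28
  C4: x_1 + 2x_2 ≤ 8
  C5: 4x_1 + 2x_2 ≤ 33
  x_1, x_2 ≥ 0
The point (8, 0) satisfies every constraint, so the LP is feasible; the constraints give x_1 ≤ 10 and x_2 ≤ 9, which with x_1, x_2 ≥ 0 keep the feasible region inside a bounded box. A feasible, bounded LP attains a finite optimum at a vertex.

The LP has an optimal solution: (8, 0) with z = 56.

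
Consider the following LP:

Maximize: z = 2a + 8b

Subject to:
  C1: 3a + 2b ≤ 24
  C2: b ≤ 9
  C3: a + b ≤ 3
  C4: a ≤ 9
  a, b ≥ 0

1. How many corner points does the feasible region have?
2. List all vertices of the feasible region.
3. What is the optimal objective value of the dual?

1. 3
2. (0, 0), (3, 0), (0, 3)
3. 24 (by strong duality, equal to the primal optimum)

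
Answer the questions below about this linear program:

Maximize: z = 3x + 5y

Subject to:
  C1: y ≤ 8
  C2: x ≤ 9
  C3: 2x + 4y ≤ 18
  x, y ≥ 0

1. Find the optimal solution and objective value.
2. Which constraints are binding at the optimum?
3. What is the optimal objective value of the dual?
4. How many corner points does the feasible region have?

1. x = 9, y = 0, z = 27
2. C2, C3, y ≥ 0
3. 27 (by strong duality, equal to the primal optimum)
4. 3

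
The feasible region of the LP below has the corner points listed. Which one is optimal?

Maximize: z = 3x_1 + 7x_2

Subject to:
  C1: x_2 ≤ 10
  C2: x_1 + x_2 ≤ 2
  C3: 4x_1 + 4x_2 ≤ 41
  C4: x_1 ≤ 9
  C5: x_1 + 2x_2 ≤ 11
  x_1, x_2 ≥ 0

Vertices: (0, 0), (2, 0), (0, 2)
Evaluating z = 3x_1 + 7x_2 at each vertex:
  (0, 0): z = 0
  (2, 0): z = 6
  (0, 2): z = 14

The largest value is z = 14, attained at (0, 2).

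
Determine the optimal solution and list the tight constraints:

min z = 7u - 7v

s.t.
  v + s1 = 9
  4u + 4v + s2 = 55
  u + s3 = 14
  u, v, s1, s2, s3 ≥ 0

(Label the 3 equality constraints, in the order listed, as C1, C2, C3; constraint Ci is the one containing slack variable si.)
Optimal: u = 0, v = 9
Slack at optimum:
  C1: slack = 0 (binding)
  C2: slack = 19
  C3: slack = 14
  u ≥ 0: u = 0 (binding)
  v ≥ 0: v = 9
Binding constraints: C1, u ≥ 0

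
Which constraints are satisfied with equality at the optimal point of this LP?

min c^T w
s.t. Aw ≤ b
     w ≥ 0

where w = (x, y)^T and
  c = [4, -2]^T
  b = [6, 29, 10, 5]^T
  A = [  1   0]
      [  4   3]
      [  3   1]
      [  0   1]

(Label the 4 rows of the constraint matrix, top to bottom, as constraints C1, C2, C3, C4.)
Optimal: x = 0, y = 5
Binding: C4, x ≥ 0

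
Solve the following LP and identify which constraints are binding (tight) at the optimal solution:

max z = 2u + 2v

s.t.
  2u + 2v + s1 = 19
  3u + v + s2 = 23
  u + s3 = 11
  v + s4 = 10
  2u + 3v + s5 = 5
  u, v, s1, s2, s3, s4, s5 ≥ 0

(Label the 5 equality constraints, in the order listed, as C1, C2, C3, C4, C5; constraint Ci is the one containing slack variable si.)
Optimal: u = 2.5, v = 0
Binding: C5, v ≥ 0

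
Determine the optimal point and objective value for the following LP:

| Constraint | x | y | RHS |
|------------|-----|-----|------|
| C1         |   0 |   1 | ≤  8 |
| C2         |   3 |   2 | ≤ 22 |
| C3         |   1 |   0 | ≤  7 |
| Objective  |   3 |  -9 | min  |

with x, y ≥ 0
Each vertex is the intersection of two constraint boundaries that also satisfies all remaining constraints:
  x = 0 and y = 0 → (0, 0)
  x = 7 and y = 0 → (7, 0)
  3x + 2y = 22 and x = 7 → (7, 0.5)
  y = 8 and 3x + 2y = 22 → (2, 8)
  y = 8 and x = 0 → (0, 8)

Evaluating z = 3x - 9y at each vertex:
  (0, 0): z = 0
  (7, 0): z = 21
  (7, 0.5): z = 16.5
  (2, 8): z = -66
  (0, 8): z = -72

The minimum is at (0, 8) with z = -72.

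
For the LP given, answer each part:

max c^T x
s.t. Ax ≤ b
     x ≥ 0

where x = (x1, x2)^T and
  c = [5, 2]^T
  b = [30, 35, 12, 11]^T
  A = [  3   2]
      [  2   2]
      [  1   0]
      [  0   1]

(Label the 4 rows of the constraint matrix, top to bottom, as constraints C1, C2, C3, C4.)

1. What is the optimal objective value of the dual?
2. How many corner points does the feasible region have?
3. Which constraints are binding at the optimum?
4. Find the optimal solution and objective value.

1. 50 (by strong duality, equal to the primal optimum)
2. 4
3. C1, x2 ≥ 0
4. x1 = 10, x2 = 0, z = 50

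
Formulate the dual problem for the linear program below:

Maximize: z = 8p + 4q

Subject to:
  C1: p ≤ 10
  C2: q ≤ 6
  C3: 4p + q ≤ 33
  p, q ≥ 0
Minimize: z = 10y1 + 6y2 + 33y3

Subject to:
  C1: -y1 - 4y3 ≤ -8
  C2: -y2 - y3 ≤ -4
  y1, y2, y3 ≥ 0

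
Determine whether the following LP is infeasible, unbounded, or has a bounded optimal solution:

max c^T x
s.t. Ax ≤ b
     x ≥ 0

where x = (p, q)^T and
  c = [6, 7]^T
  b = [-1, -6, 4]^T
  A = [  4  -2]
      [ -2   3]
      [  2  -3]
One constraint requires 2p - 3q ≤ 4, while the constraint -2p + 3q ≤ -6 is equivalent to 2p - 3q ≥ 6. Together they would need 6 ≤ 2p - 3q ≤ 4, which is impossible since 6 > 4. No point satisfies all constraints.

Infeasible — the constraint set is empty.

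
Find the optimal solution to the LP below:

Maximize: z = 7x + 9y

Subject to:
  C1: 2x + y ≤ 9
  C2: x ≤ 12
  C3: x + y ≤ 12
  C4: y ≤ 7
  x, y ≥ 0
Each vertex is the intersection of two constraint boundaries that also satisfies all remaining constraints:
  x = 0 and y = 0 → (0, 0)
  2x + y = 9 and y = 0 → (4.5, 0)
  2x + y = 9 and y = 7 → (1, 7)
  y = 7 and x = 0 → (0, 7)

Evaluating z = 7x + 9y at each vertex:
  (0, 0): z = 0
  (4.5, 0): z = 31.5
  (1, 7): z = 70
  (0, 7): z = 63

The maximum is at (1, 7) with z = 70.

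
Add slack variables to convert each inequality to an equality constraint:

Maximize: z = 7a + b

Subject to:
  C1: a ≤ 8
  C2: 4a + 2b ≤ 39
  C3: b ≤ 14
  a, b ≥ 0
max z = 7a + b

s.t.
  a + s1 = 8
  4a + 2b + s2 = 39
  b + s3 = 14
  a, b, s1, s2, s3 ≥ 0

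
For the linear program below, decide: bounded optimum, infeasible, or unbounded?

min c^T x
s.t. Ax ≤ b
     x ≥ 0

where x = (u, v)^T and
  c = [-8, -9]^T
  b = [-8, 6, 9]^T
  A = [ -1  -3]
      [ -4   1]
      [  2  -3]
Feasible point: (0, 3) satisfies every constraint, so the LP is feasible.
Direction d = (1, 1): for each constraint row a, a·d ≤ 0 —
  (-1)(1) + (-3)(1) = -4 ≤ 0
  (-4)(1) + (1)(1) = -3 ≤ 0
  (2)(1) + (-3)(1) = -1 ≤ 0
and d ≥ 0, so (0, 3) + t·d stays feasible for every t ≥ 0. Along this ray z = -8u - 9v changes by -17 per unit t, so z → −∞.

Unbounded: there is a feasible ray along which z → −∞.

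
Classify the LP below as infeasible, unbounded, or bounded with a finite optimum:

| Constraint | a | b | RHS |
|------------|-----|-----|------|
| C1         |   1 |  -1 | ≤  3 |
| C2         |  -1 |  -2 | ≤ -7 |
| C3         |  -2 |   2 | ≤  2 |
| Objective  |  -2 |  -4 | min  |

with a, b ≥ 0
Feasible point: (2, 3) satisfies every constraint, so the LP is feasible.
Direction d = (1, 1): for each constraint row a, a·d ≤ 0 —
  (1)(1) + (-1)(1) = 0 ≤ 0
  (-1)(1) + (-2)(1) = -3 ≤ 0
  (-2)(1) + (2)(1) = 0 ≤ 0
and d ≥ 0, so (2, 3) + t·d stays feasible for every t ≥ 0. Along this ray z = -2a - 4b changes by -6 per unit t, so z → −∞.

Unbounded — the objective can decrease without bound over the feasible region.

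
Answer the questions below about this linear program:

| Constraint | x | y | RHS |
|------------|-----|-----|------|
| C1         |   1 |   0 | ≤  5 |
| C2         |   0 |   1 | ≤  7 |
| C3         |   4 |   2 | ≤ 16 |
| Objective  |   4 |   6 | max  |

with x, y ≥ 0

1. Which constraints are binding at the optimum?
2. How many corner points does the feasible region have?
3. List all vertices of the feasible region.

1. C2, C3
2. 4
3. (0, 0), (4, 0), (0.5, 7), (0, 7)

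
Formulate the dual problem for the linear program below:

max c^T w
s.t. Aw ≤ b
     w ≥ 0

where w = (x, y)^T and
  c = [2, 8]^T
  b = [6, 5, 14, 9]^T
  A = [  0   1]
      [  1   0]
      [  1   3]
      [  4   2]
Minimize: z = 6y1 + 5y2 + 14y3 + 9y4

Subject to:
  C1: -y2 - y3 - 4y4 ≤ -2
  C2: -y1 - 3y3 - 2y4 ≤ -8
  y1, y2, y3, y4 ≥ 0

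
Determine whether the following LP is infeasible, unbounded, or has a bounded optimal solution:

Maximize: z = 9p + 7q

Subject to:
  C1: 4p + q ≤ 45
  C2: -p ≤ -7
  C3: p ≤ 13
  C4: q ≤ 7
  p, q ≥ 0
The point (9.5, 7) satisfies every constraint, so the LP is feasible; the constraints give p ≤ 13 and q ≤ 7, which with p, q ≥ 0 keep the feasible region inside a bounded box. A feasible, bounded LP attains a finite optimum at a vertex.

Evaluating z = 9p + 7q at each vertex:
  (7, 0): z = 63
  (11.25, 0): z = 101.2
  (9.5, 7): z = 134.5
  (7, 7): z = 112

Feasible with finite optimum z* = 134.5 at (9.5, 7).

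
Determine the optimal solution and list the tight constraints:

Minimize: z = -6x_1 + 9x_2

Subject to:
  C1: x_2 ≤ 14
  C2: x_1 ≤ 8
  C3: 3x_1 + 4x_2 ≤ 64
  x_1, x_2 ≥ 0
Optimal: x_1 = 8, x_2 = 0
Slack at optimum:
  C1: slack = 14
  C2: slack = 0 (binding)
  C3: slack = 40
  x_1 ≥ 0: x_1 = 8
  x_2 ≥ 0: x_2 = 0 (binding)
Binding constraints: C2, x_2 ≥ 0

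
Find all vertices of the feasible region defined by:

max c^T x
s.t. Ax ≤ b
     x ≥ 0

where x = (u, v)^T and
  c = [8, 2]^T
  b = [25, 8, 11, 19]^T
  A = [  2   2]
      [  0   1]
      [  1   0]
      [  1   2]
Each vertex is the intersection of two constraint boundaries that also satisfies all remaining constraints:
  u = 0 and v = 0 → (0, 0)
  u = 11 and v = 0 → (11, 0)
  2u + 2v = 25 and u = 11 → (11, 1.5)
  2u + 2v = 25 and u + 2v = 19 → (6, 6.5)
  v = 8 and u + 2v = 19 → (3, 8)
  v = 8 and u = 0 → (0, 8)

Vertices: (0, 0), (11, 0), (11, 1.5), (6, 6.5), (3, 8), (0, 8)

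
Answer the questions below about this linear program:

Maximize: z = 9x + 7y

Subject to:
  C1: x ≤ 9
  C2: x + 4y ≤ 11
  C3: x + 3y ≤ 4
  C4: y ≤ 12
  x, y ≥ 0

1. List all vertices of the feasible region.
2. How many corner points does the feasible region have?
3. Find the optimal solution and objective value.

1. (0, 0), (4, 0), (0, 1.333)
2. 3
3. x = 4, y = 0, z = 36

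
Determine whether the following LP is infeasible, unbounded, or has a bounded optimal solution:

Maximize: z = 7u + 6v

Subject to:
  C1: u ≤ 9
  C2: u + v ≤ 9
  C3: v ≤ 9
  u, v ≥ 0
The point (9, 0) satisfies every constraint, so the LP is feasible; the constraints give u ≤ 9 and v ≤ 9, which with u, v ≥ 0 keep the feasible region inside a bounded box. A feasible, bounded LP attains a finite optimum at a vertex.

Evaluating z = 7u + 6v at each vertex:
  (0, 0): z = 0
  (9, 0): z = 63
  (0, 9): z = 54

Bounded optimum: z* = 63 at (9, 0).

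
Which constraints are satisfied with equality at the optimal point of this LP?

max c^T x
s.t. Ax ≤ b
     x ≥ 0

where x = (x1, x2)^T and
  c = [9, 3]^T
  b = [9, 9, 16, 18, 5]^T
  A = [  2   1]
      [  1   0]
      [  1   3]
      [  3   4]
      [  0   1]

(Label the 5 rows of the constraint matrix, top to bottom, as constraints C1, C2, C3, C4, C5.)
Optimal: x1 = 4.5, x2 = 0
Slack at optimum:
  C1: slack = 0 (binding)
  C2: slack = 4.5
  C3: slack = 11.5
  C4: slack = 4.5
  C5: slack = 5
  x1 ≥ 0: x1 = 4.5
  x2 ≥ 0: x2 = 0 (binding)
Binding constraints: C1, x2 ≥ 0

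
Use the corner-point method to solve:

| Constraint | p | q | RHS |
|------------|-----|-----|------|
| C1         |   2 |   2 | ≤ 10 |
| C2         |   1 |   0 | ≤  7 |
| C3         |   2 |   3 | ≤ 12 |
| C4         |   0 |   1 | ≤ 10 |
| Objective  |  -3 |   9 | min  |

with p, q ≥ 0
Each vertex is the intersection of two constraint boundaries that also satisfies all remaining constraints:
  p = 0 and q = 0 → (0, 0)
  2p + 2q = 10 and q = 0 → (5, 0)
  2p + 2q = 10 and 2p + 3q = 12 → (3, 2)
  2p + 3q = 12 and p = 0 → (0, 4)

Evaluating z = -3p + 9q at each vertex:
  (0, 0): z = 0
  (5, 0): z = -15
  (3, 2): z = 9
  (0, 4): z = 36

The minimum is at (5, 0) with z = -15.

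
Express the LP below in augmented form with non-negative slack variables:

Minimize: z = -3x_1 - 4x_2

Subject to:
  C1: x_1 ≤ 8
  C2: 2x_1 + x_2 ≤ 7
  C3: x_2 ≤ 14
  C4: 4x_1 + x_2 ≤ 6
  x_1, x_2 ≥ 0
min z = -3x_1 - 4x_2

s.t.
  x_1 + s1 = 8
  2x_1 + x_2 + s2 = 7
  x_2 + s3 = 14
  4x_1 + x_2 + s4 = 6
  x_1, x_2, s1, s2, s3, s4 ≥ 0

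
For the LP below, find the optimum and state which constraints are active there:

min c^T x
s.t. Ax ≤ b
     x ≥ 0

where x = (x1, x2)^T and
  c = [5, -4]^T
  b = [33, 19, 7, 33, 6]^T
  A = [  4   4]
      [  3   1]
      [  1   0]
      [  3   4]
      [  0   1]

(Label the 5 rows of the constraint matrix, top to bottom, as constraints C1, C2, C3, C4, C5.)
Optimal: x1 = 0, x2 = 6
Slack at optimum:
  C1: slack = 9
  C2: slack = 13
  C3: slack = 7
  C4: slack = 9
  C5: slack = 0 (binding)
  x1 ≥ 0: x1 = 0 (binding)
  x2 ≥ 0: x2 = 6
Binding constraints: C5, x1 ≥ 0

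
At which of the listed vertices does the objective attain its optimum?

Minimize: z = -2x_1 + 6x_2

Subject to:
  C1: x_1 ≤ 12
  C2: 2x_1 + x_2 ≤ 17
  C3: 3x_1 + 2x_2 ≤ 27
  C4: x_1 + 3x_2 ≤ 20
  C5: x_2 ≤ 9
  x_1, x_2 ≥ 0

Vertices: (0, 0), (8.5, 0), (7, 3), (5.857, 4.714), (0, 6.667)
Evaluating z = -2x_1 + 6x_2 at each vertex:
  (0, 0): z = 0
  (8.5, 0): z = -17
  (7, 3): z = 4
  (5.857, 4.714): z = 16.57
  (0, 6.667): z = 40

The smallest value is z = -17, attained at (8.5, 0).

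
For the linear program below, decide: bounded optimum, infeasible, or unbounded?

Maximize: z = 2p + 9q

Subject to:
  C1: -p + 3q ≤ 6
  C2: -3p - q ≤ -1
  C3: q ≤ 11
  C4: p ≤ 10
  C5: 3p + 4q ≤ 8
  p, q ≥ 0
The point (0, 2) satisfies every constraint, so the LP is feasible; the constraints give p ≤ 10 and q ≤ 11, which with p, q ≥ 0 keep the feasible region inside a bounded box. A feasible, bounded LP attains a finite optimum at a vertex.

Evaluating z = 2p + 9q at each vertex:
  (0.3333, 0): z = 0.6667
  (2.667, 0): z = 5.333
  (0, 2): z = 18
  (0, 1): z = 9

Feasible with finite optimum z* = 18 at (0, 2).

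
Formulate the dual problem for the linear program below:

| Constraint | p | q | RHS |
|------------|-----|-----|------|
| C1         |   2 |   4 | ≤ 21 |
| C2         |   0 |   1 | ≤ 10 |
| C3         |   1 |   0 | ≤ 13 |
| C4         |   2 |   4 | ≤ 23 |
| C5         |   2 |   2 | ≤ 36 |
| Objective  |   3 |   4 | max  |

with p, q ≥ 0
Minimize: z = 21y1 + 10y2 + 13y3 + 23y4 + 36y5

Subject to:
  C1: -2y1 - y3 - 2y4 - 2y5 ≤ -3
  C2: -4y1 - y2 - 4y4 - 2y5 ≤ -4
  y1, y2, y3, y4, y5 ≥ 0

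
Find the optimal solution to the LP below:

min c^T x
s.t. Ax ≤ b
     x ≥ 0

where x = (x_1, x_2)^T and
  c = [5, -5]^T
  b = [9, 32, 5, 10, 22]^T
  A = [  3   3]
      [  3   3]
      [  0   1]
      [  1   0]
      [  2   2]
x_1 = 0, x_2 = 3, z = -15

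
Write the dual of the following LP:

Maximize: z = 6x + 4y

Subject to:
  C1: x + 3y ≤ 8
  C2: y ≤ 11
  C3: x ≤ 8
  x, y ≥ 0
Minimize: z = 8y1 + 11y2 + 8y3

Subject to:
  C1: -y1 - y3 ≤ -6
  C2: -3y1 - y2 ≤ -4
  y1, y2, y3 ≥ 0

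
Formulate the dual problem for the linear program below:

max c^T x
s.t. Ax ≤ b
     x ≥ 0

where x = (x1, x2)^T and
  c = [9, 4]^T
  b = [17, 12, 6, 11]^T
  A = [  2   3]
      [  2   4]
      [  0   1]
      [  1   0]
Minimize: z = 17y1 + 12y2 + 6y3 + 11y4

Subject to:
  C1: -2y1 - 2y2 - y4 ≤ -9
  C2: -3y1 - 4y2 - y3 ≤ -4
  y1, y2, y3, y4 ≥ 0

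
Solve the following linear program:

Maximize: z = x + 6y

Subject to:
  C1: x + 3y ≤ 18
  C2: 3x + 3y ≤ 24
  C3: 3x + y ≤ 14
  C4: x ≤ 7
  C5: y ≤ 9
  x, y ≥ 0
Each vertex is the intersection of two constraint boundaries that also satisfies all remaining constraints:
  x = 0 and y = 0 → (0, 0)
  3x + y = 14 and y = 0 → (4.667, 0)
  x + 3y = 18 and 3x + 3y = 24 → (3, 5)
  x + 3y = 18 and x = 0 → (0, 6)

Evaluating z = x + 6y at each vertex:
  (0, 0): z = 0
  (4.667, 0): z = 4.667
  (3, 5): z = 33
  (0, 6): z = 36

The maximum is at (0, 6) with z = 36.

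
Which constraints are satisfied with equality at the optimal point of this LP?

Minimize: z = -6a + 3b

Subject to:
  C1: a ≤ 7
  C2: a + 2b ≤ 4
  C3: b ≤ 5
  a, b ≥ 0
Optimal: a = 4, b = 0
Slack at optimum:
  C1: slack = 3
  C2: slack = 0 (binding)
  C3: slack = 5
  a ≥ 0: a = 4
  b ≥ 0: b = 0 (binding)
Binding constraints: C2, b ≥ 0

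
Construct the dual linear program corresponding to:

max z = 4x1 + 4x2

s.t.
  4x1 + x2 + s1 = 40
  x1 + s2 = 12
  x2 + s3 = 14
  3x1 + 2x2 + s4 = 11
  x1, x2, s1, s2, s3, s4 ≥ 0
Minimize: z = 40y1 + 12y2 + 14y3 + 11y4

Subject to:
  C1: -4y1 - y2 - 3y4 ≤ -4
  C2: -y1 - y3 - 2y4 ≤ -4
  y1, y2, y3, y4 ≥ 0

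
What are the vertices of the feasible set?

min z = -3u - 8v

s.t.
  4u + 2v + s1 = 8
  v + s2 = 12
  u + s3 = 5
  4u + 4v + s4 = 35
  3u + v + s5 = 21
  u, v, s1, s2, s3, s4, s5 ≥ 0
Each vertex is the intersection of two constraint boundaries that also satisfies all remaining constraints:
  u = 0 and v = 0 → (0, 0)
  4u + 2v = 8 and v = 0 → (2, 0)
  4u + 2v = 8 and u = 0 → (0, 4)

Vertices: (0, 0), (2, 0), (0, 4)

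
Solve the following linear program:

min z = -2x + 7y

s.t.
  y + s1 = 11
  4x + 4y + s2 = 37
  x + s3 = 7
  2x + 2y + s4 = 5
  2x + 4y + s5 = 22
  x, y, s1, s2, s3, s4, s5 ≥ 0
x = 2.5, y = 0, z = -5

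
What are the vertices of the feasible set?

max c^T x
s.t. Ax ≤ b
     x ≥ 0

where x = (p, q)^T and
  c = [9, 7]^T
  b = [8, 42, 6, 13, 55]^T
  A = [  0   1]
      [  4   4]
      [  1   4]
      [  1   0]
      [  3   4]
Each vertex is the intersection of two constraint boundaries that also satisfies all remaining constraints:
  p = 0 and q = 0 → (0, 0)
  p + 4q = 6 and q = 0 → (6, 0)
  p + 4q = 6 and p = 0 → (0, 1.5)

Vertices: (0, 0), (6, 0), (0, 1.5)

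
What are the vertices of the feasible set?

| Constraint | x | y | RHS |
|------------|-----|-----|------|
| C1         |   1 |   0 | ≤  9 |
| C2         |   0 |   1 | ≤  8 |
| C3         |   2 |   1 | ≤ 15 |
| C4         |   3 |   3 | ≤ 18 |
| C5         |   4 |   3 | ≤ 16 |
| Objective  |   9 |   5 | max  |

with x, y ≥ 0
Each vertex is the intersection of two constraint boundaries that also satisfies all remaining constraints:
  x = 0 and y = 0 → (0, 0)
  4x + 3y = 16 and y = 0 → (4, 0)
  4x + 3y = 16 and x = 0 → (0, 5.333)

Vertices: (0, 0), (4, 0), (0, 5.333)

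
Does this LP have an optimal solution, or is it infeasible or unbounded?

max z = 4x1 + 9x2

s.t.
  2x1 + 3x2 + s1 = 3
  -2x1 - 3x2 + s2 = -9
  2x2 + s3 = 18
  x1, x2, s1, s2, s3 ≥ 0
The row 2x1 + 3x2 + s1 = 3 with s1 ≥ 0 requires 2x1 + 3x2 ≤ 3, while the row -2x1 - 3x2 + s2 = -9 with s2 ≥ 0 is equivalent to 2x1 + 3x2 ≥ 9. Together they would need 9 ≤ 2x1 + 3x2 ≤ 3, which is impossible since 9 > 3. No point satisfies all constraints.

Infeasible: no point satisfies all constraints simultaneously.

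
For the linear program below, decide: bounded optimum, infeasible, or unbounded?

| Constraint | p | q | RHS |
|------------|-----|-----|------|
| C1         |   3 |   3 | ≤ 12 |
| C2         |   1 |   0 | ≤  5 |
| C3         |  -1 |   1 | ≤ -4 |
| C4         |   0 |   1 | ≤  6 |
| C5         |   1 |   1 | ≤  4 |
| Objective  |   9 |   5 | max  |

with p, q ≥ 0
The point (4, 0) satisfies every constraint, so the LP is feasible; the constraints give p ≤ 5 and q ≤ 6, which with p, q ≥ 0 keep the feasible region inside a bounded box. A feasible, bounded LP attains a finite optimum at a vertex.

Evaluating z = 9p + 5q at each vertex:
  (4, 0): z = 36

Feasible with finite optimum z* = 36 at (4, 0).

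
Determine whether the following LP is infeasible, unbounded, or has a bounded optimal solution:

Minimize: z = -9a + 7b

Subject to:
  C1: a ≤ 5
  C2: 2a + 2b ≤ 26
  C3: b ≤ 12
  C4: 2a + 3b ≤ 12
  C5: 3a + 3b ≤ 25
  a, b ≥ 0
The point (5, 0) satisfies every constraint, so the LP is feasible; the constraints give a ≤ 5 and b ≤ 12, which with a, b ≥ 0 keep the feasible region inside a bounded box. A feasible, bounded LP attains a finite optimum at a vertex.

The LP has an optimal solution: (5, 0) with z = -45.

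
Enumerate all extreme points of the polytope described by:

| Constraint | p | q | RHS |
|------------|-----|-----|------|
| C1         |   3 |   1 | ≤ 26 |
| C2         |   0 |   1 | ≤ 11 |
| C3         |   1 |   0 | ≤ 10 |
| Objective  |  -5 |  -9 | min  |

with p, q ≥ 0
Each vertex is the intersection of two constraint boundaries that also satisfies all remaining constraints:
  p = 0 and q = 0 → (0, 0)
  3p + q = 26 and q = 0 → (8.667, 0)
  3p + q = 26 and q = 11 → (5, 11)
  q = 11 and p = 0 → (0, 11)

Vertices: (0, 0), (8.667, 0), (5, 11), (0, 11)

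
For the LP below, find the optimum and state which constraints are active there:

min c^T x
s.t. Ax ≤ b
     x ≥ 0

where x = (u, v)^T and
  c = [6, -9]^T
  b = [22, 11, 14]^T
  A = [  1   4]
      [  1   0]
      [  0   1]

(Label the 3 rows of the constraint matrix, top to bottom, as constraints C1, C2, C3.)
Optimal: u = 0, v = 5.5
Slack at optimum:
  C1: slack = 0 (binding)
  C2: slack = 11
  C3: slack = 8.5
  u ≥ 0: u = 0 (binding)
  v ≥ 0: v = 5.5
Binding constraints: C1, u ≥ 0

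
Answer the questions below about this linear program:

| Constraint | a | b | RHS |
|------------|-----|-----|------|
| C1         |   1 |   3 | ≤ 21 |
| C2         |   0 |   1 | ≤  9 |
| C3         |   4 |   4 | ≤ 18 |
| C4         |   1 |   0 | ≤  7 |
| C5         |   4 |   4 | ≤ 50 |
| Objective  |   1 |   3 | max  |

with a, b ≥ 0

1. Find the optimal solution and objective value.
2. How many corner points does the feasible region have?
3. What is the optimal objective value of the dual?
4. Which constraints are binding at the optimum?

1. a = 0, b = 4.5, z = 13.5
2. 3
3. 13.5 (by strong duality, equal to the primal optimum)
4. C3, a ≥ 0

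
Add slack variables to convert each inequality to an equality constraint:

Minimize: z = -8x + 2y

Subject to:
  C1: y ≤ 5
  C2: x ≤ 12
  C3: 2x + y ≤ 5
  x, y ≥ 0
min z = -8x + 2y

s.t.
  y + s1 = 5
  x + s2 = 12
  2x + y + s3 = 5
  x, y, s1, s2, s3 ≥ 0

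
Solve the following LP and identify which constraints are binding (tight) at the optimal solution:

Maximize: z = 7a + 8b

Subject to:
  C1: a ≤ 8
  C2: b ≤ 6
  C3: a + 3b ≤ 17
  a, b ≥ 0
Optimal: a = 8, b = 3
Slack at optimum:
  C1: slack = 0 (binding)
  C2: slack = 3
  C3: slack = 0 (binding)
  a ≥ 0: a = 8
  b ≥ 0: b = 3
Binding constraints: C1, C3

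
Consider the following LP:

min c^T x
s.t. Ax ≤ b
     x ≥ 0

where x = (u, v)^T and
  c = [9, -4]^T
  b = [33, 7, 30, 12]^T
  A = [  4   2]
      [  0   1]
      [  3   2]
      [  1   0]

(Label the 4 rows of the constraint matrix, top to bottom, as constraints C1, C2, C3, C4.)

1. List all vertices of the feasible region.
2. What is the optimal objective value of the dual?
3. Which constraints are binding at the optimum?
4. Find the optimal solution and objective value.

1. (0, 0), (8.25, 0), (4.75, 7), (0, 7)
2. -28 (by strong duality, equal to the primal optimum)
3. C2, u ≥ 0
4. u = 0, v = 7, z = -28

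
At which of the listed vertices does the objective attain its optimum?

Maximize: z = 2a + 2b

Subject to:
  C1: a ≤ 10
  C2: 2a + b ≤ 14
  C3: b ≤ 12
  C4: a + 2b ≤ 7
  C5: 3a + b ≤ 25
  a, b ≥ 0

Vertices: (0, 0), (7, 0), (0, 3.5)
(7, 0) with z = 14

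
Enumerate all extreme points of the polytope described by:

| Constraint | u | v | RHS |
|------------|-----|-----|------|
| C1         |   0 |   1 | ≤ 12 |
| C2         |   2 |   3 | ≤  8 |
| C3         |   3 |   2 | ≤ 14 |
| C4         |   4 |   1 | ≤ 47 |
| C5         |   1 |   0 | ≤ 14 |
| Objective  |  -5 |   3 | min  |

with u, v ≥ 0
Each vertex is the intersection of two constraint boundaries that also satisfies all remaining constraints:
  u = 0 and v = 0 → (0, 0)
  2u + 3v = 8 and v = 0 → (4, 0)
  2u + 3v = 8 and u = 0 → (0, 2.667)

Vertices: (0, 0), (4, 0), (0, 2.667)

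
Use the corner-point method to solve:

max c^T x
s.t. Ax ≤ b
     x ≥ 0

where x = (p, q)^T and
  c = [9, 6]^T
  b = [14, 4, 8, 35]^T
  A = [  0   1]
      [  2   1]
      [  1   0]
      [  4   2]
p = 0, q = 4, z = 24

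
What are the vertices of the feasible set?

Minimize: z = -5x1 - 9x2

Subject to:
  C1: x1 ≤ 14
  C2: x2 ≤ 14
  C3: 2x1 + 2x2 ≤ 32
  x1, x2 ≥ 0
Each vertex is the intersection of two constraint boundaries that also satisfies all remaining constraints:
  x1 = 0 and x2 = 0 → (0, 0)
  x1 = 14 and x2 = 0 → (14, 0)
  x1 = 14 and 2x1 + 2x2 = 32 → (14, 2)
  x2 = 14 and 2x1 + 2x2 = 32 → (2, 14)
  x2 = 14 and x1 = 0 → (0, 14)

Vertices: (0, 0), (14, 0), (14, 2), (2, 14), (0, 14)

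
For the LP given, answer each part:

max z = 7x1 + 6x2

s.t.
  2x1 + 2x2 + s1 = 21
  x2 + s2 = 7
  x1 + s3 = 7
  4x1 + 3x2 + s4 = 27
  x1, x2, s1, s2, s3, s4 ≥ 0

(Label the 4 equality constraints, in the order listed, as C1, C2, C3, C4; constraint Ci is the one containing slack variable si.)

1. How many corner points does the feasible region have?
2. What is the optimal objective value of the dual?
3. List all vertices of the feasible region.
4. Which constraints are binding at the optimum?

1. 4
2. 52.5 (by strong duality, equal to the primal optimum)
3. (0, 0), (6.75, 0), (1.5, 7), (0, 7)
4. C2, C4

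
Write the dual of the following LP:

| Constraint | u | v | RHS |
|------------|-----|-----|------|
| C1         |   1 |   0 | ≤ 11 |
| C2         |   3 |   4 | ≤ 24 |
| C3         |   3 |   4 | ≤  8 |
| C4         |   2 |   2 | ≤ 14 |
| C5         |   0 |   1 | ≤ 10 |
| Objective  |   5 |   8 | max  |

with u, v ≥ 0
Minimize: z = 11y1 + 24y2 + 8y3 + 14y4 + 10y5

Subject to:
  C1: -y1 - 3y2 - 3y3 - 2y4 ≤ -5
  C2: -4y2 - 4y3 - 2y4 - y5 ≤ -8
  y1, y2, y3, y4, y5 ≥ 0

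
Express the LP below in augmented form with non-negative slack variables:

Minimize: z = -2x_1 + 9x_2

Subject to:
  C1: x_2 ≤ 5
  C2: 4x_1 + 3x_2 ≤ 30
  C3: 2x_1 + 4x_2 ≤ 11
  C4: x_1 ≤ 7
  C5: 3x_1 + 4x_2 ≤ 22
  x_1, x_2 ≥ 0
min z = -2x_1 + 9x_2

s.t.
  x_2 + s1 = 5
  4x_1 + 3x_2 + s2 = 30
  2x_1 + 4x_2 + s3 = 11
  x_1 + s4 = 7
  3x_1 + 4x_2 + s5 = 22
  x_1, x_2, s1, s2, s3, s4, s5 ≥ 0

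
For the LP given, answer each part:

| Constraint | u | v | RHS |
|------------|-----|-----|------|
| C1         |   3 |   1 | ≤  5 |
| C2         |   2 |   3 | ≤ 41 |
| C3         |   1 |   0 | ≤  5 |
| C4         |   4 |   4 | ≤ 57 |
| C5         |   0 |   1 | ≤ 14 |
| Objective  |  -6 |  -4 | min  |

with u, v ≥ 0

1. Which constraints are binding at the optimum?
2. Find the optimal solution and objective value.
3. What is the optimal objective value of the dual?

1. C1, u ≥ 0
2. u = 0, v = 5, z = -20
3. -20 (by strong duality, equal to the primal optimum)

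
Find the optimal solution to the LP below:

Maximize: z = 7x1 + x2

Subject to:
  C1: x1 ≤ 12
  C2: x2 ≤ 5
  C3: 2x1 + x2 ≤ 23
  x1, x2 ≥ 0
x1 = 11.5, x2 = 0, z = 80.5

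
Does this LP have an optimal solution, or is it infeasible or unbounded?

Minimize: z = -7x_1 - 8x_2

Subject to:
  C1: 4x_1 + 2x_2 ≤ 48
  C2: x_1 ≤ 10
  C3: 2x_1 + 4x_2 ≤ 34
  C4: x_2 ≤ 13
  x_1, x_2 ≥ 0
The point (10, 3.5) satisfies every constraint, so the LP is feasible; the constraints give x_1 ≤ 10 and x_2 ≤ 13, which with x_1, x_2 ≥ 0 keep the feasible region inside a bounded box. A feasible, bounded LP attains a finite optimum at a vertex.

The LP has an optimal solution: (10, 3.5) with z = -98.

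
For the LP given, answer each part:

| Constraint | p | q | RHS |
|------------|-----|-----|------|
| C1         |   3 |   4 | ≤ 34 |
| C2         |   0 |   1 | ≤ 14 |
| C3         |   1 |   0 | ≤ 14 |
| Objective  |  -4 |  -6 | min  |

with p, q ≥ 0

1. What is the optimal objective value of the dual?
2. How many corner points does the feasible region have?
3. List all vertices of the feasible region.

1. -51 (by strong duality, equal to the primal optimum)
2. 3
3. (0, 0), (11.33, 0), (0, 8.5)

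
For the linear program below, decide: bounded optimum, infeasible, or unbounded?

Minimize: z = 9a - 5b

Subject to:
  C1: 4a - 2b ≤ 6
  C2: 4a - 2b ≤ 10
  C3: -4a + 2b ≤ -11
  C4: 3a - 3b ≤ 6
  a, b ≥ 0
C1 requires 4a - 2b ≤ 6, while C3 (-4a + 2b ≤ -11) is equivalent to 4a - 2b ≥ 11. Together they would need 11 ≤ 4a - 2b ≤ 6, which is impossible since 11 > 6. No point satisfies all constraints.

The feasible region is empty; the LP is infeasible.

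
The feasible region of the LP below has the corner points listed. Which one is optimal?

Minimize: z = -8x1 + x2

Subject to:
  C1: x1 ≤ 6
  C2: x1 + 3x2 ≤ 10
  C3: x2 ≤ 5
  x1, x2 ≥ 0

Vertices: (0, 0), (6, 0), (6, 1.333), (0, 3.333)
Evaluating z = -8x1 + x2 at each vertex:
  (0, 0): z = 0
  (6, 0): z = -48
  (6, 1.333): z = -46.67
  (0, 3.333): z = 3.333

The smallest value is z = -48, attained at (6, 0).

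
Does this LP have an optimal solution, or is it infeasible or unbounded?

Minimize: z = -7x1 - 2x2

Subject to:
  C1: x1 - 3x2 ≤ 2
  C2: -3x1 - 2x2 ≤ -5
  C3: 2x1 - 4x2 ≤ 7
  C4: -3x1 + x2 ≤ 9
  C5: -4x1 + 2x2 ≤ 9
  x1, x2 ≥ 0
Feasible point: (1, 1) satisfies every constraint, so the LP is feasible.
Direction d = (1, 1): for each constraint row a, a·d ≤ 0 —
  (1)(1) + (-3)(1) = -2 ≤ 0
  (-3)(1) + (-2)(1) = -5 ≤ 0
  (2)(1) + (-4)(1) = -2 ≤ 0
  (-3)(1) + (1)(1) = -2 ≤ 0
  (-4)(1) + (2)(1) = -2 ≤ 0
and d ≥ 0, so (1, 1) + t·d stays feasible for every t ≥ 0. Along this ray z = -7x1 - 2x2 changes by -9 per unit t, so z → −∞.

The LP is unbounded; z can be made arbitrarily small.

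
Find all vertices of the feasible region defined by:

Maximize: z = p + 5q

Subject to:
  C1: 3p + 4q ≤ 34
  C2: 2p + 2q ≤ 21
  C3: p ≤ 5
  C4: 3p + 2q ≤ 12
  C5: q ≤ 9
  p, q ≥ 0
Each vertex is the intersection of two constraint boundaries that also satisfies all remaining constraints:
  p = 0 and q = 0 → (0, 0)
  3p + 2q = 12 and q = 0 → (4, 0)
  3p + 2q = 12 and p = 0 → (0, 6)

Vertices: (0, 0), (4, 0), (0, 6)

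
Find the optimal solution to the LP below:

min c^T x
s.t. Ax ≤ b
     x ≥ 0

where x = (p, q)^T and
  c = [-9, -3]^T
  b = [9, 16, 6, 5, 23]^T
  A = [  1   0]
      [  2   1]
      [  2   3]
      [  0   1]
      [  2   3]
p = 3, q = 0, z = -27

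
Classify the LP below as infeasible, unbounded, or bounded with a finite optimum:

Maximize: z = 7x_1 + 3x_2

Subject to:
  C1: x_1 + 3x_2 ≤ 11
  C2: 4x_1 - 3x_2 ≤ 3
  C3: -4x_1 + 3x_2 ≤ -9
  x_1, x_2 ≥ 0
C2 requires 4x_1 - 3x_2 ≤ 3, while C3 (-4x_1 + 3x_2 ≤ -9) is equivalent to 4x_1 - 3x_2 ≥ 9. Together they would need 9 ≤ 4x_1 - 3x_2 ≤ 3, which is impossible since 9 > 3. No point satisfies all constraints.

Infeasible: no point satisfies all constraints simultaneously.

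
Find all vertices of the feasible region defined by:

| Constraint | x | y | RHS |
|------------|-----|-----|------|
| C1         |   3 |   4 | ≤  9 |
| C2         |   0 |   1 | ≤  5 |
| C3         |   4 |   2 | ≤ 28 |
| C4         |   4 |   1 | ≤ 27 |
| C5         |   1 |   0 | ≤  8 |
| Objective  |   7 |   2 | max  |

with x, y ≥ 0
Each vertex is the intersection of two constraint boundaries that also satisfies all remaining constraints:
  x = 0 and y = 0 → (0, 0)
  3x + 4y = 9 and y = 0 → (3, 0)
  3x + 4y = 9 and x = 0 → (0, 2.25)

Vertices: (0, 0), (3, 0), (0, 2.25)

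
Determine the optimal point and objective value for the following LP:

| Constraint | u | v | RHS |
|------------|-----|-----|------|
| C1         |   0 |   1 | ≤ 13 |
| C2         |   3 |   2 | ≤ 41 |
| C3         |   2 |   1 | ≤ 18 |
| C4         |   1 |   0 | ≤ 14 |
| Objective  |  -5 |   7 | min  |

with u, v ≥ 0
u = 9, v = 0, z = -45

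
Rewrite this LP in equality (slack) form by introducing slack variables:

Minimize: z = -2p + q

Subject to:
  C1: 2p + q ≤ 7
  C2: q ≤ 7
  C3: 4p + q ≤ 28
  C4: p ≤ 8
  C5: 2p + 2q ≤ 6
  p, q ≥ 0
min z = -2p + q

s.t.
  2p + q + s1 = 7
  q + s2 = 7
  4p + q + s3 = 28
  p + s4 = 8
  2p + 2q + s5 = 6
  p, q, s1, s2, s3, s4, s5 ≥ 0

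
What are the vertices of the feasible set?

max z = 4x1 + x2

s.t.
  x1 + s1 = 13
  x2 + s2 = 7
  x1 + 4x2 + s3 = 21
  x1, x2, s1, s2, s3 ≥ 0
Each vertex is the intersection of two constraint boundaries that also satisfies all remaining constraints:
  x1 = 0 and x2 = 0 → (0, 0)
  x1 = 13 and x2 = 0 → (13, 0)
  x1 = 13 and x1 + 4x2 = 21 → (13, 2)
  x1 + 4x2 = 21 and x1 = 0 → (0, 5.25)

Vertices: (0, 0), (13, 0), (13, 2), (0, 5.25)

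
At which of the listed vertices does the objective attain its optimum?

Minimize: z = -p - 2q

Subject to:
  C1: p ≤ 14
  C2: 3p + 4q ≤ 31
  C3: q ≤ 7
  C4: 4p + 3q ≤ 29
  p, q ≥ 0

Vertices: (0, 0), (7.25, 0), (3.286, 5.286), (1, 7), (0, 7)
(1, 7) with z = -15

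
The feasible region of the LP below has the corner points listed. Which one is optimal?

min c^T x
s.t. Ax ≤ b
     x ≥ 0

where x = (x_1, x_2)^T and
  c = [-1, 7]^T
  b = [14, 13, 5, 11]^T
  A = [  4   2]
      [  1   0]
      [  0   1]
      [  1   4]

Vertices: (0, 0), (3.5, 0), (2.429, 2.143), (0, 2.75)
(3.5, 0) with z = -3.5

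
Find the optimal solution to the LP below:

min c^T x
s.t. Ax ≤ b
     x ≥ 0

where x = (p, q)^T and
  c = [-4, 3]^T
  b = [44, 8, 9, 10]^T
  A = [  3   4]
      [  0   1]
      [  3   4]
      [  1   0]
p = 3, q = 0, z = -12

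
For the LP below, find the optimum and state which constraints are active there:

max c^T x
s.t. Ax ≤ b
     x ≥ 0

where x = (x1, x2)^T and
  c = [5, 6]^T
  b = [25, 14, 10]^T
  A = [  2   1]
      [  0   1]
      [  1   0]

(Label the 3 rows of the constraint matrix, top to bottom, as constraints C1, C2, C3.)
Optimal: x1 = 5.5, x2 = 14
Slack at optimum:
  C1: slack = 0 (binding)
  C2: slack = 0 (binding)
  C3: slack = 4.5
  x1 ≥ 0: x1 = 5.5
  x2 ≥ 0: x2 = 14
Binding constraints: C1, C2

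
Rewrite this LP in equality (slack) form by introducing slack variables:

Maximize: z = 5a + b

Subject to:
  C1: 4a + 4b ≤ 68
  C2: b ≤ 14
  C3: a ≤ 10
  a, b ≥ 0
max z = 5a + b

s.t.
  4a + 4b + s1 = 68
  b + s2 = 14
  a + s3 = 10
  a, b, s1, s2, s3 ≥ 0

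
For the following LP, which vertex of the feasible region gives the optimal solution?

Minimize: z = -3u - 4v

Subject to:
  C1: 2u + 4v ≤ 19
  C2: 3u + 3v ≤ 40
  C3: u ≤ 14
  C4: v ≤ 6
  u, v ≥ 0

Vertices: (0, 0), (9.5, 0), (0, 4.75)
Evaluating z = -3u - 4v at each vertex:
  (0, 0): z = 0
  (9.5, 0): z = -28.5
  (0, 4.75): z = -19

The smallest value is z = -28.5, attained at (9.5, 0).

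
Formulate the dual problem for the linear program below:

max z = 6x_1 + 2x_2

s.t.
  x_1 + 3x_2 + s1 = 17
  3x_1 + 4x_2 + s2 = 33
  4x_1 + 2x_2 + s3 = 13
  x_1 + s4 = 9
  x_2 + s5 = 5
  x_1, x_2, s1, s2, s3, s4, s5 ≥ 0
Minimize: z = 17y1 + 33y2 + 13y3 + 9y4 + 5y5

Subject to:
  C1: -y1 - 3y2 - 4y3 - y4 ≤ -6
  C2: -3y1 - 4y2 - 2y3 - y5 ≤ -2
  y1, y2, y3, y4, y5 ≥ 0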